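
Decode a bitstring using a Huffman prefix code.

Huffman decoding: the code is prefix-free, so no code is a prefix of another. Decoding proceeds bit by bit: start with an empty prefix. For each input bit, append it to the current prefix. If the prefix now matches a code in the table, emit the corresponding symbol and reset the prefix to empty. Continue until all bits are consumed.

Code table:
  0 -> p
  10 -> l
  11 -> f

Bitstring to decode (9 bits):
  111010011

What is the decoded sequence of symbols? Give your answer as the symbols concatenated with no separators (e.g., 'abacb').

Bit 0: prefix='1' (no match yet)
Bit 1: prefix='11' -> emit 'f', reset
Bit 2: prefix='1' (no match yet)
Bit 3: prefix='10' -> emit 'l', reset
Bit 4: prefix='1' (no match yet)
Bit 5: prefix='10' -> emit 'l', reset
Bit 6: prefix='0' -> emit 'p', reset
Bit 7: prefix='1' (no match yet)
Bit 8: prefix='11' -> emit 'f', reset

Answer: fllpf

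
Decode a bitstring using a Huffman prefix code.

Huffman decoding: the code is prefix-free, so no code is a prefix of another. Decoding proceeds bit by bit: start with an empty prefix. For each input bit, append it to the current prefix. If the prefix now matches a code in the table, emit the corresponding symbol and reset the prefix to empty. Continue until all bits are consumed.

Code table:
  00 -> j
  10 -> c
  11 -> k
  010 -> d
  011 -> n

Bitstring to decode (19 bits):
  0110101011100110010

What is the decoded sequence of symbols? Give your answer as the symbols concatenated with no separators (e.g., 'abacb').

Bit 0: prefix='0' (no match yet)
Bit 1: prefix='01' (no match yet)
Bit 2: prefix='011' -> emit 'n', reset
Bit 3: prefix='0' (no match yet)
Bit 4: prefix='01' (no match yet)
Bit 5: prefix='010' -> emit 'd', reset
Bit 6: prefix='1' (no match yet)
Bit 7: prefix='10' -> emit 'c', reset
Bit 8: prefix='1' (no match yet)
Bit 9: prefix='11' -> emit 'k', reset
Bit 10: prefix='1' (no match yet)
Bit 11: prefix='10' -> emit 'c', reset
Bit 12: prefix='0' (no match yet)
Bit 13: prefix='01' (no match yet)
Bit 14: prefix='011' -> emit 'n', reset
Bit 15: prefix='0' (no match yet)
Bit 16: prefix='00' -> emit 'j', reset
Bit 17: prefix='1' (no match yet)
Bit 18: prefix='10' -> emit 'c', reset

Answer: ndckcnjc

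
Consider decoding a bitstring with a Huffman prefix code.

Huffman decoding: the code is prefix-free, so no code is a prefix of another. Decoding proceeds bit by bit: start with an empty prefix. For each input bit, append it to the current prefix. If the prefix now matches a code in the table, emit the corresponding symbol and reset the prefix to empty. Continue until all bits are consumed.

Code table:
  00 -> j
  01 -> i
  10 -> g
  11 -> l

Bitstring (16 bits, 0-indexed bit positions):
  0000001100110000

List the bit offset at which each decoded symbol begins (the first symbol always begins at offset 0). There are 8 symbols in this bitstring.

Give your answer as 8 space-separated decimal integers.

Bit 0: prefix='0' (no match yet)
Bit 1: prefix='00' -> emit 'j', reset
Bit 2: prefix='0' (no match yet)
Bit 3: prefix='00' -> emit 'j', reset
Bit 4: prefix='0' (no match yet)
Bit 5: prefix='00' -> emit 'j', reset
Bit 6: prefix='1' (no match yet)
Bit 7: prefix='11' -> emit 'l', reset
Bit 8: prefix='0' (no match yet)
Bit 9: prefix='00' -> emit 'j', reset
Bit 10: prefix='1' (no match yet)
Bit 11: prefix='11' -> emit 'l', reset
Bit 12: prefix='0' (no match yet)
Bit 13: prefix='00' -> emit 'j', reset
Bit 14: prefix='0' (no match yet)
Bit 15: prefix='00' -> emit 'j', reset

Answer: 0 2 4 6 8 10 12 14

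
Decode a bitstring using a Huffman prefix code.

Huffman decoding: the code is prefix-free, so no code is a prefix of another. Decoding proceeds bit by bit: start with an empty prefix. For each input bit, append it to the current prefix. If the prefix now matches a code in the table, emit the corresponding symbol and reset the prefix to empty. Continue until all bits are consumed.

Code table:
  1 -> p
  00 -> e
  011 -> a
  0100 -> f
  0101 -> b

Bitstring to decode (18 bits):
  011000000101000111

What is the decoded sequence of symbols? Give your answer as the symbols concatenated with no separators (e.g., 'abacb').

Bit 0: prefix='0' (no match yet)
Bit 1: prefix='01' (no match yet)
Bit 2: prefix='011' -> emit 'a', reset
Bit 3: prefix='0' (no match yet)
Bit 4: prefix='00' -> emit 'e', reset
Bit 5: prefix='0' (no match yet)
Bit 6: prefix='00' -> emit 'e', reset
Bit 7: prefix='0' (no match yet)
Bit 8: prefix='00' -> emit 'e', reset
Bit 9: prefix='1' -> emit 'p', reset
Bit 10: prefix='0' (no match yet)
Bit 11: prefix='01' (no match yet)
Bit 12: prefix='010' (no match yet)
Bit 13: prefix='0100' -> emit 'f', reset
Bit 14: prefix='0' (no match yet)
Bit 15: prefix='01' (no match yet)
Bit 16: prefix='011' -> emit 'a', reset
Bit 17: prefix='1' -> emit 'p', reset

Answer: aeeepfap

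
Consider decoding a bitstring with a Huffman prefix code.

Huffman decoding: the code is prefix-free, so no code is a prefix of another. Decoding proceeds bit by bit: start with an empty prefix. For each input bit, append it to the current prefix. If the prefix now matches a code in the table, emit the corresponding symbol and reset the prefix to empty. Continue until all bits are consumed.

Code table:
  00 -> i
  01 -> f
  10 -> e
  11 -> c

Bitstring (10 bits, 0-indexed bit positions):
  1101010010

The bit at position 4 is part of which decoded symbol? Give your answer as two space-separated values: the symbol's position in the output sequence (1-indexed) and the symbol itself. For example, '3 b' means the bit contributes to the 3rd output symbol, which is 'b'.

Answer: 3 f

Derivation:
Bit 0: prefix='1' (no match yet)
Bit 1: prefix='11' -> emit 'c', reset
Bit 2: prefix='0' (no match yet)
Bit 3: prefix='01' -> emit 'f', reset
Bit 4: prefix='0' (no match yet)
Bit 5: prefix='01' -> emit 'f', reset
Bit 6: prefix='0' (no match yet)
Bit 7: prefix='00' -> emit 'i', reset
Bit 8: prefix='1' (no match yet)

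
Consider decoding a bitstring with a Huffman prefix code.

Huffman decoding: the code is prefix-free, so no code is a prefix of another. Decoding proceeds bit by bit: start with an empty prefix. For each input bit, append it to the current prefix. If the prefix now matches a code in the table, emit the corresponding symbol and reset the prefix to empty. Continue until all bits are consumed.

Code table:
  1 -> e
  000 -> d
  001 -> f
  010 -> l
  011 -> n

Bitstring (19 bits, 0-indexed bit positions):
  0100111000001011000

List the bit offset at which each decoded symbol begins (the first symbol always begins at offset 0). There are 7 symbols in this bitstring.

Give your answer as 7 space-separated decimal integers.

Answer: 0 3 6 7 10 13 16

Derivation:
Bit 0: prefix='0' (no match yet)
Bit 1: prefix='01' (no match yet)
Bit 2: prefix='010' -> emit 'l', reset
Bit 3: prefix='0' (no match yet)
Bit 4: prefix='01' (no match yet)
Bit 5: prefix='011' -> emit 'n', reset
Bit 6: prefix='1' -> emit 'e', reset
Bit 7: prefix='0' (no match yet)
Bit 8: prefix='00' (no match yet)
Bit 9: prefix='000' -> emit 'd', reset
Bit 10: prefix='0' (no match yet)
Bit 11: prefix='00' (no match yet)
Bit 12: prefix='001' -> emit 'f', reset
Bit 13: prefix='0' (no match yet)
Bit 14: prefix='01' (no match yet)
Bit 15: prefix='011' -> emit 'n', reset
Bit 16: prefix='0' (no match yet)
Bit 17: prefix='00' (no match yet)
Bit 18: prefix='000' -> emit 'd', reset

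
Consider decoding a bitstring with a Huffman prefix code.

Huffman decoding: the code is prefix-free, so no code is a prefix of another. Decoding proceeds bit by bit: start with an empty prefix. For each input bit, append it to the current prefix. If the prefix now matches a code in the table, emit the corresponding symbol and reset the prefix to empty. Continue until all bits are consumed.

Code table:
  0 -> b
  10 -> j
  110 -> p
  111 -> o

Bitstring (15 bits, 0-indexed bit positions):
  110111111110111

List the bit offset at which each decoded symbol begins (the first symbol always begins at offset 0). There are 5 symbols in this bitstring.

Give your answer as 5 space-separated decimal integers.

Answer: 0 3 6 9 12

Derivation:
Bit 0: prefix='1' (no match yet)
Bit 1: prefix='11' (no match yet)
Bit 2: prefix='110' -> emit 'p', reset
Bit 3: prefix='1' (no match yet)
Bit 4: prefix='11' (no match yet)
Bit 5: prefix='111' -> emit 'o', reset
Bit 6: prefix='1' (no match yet)
Bit 7: prefix='11' (no match yet)
Bit 8: prefix='111' -> emit 'o', reset
Bit 9: prefix='1' (no match yet)
Bit 10: prefix='11' (no match yet)
Bit 11: prefix='110' -> emit 'p', reset
Bit 12: prefix='1' (no match yet)
Bit 13: prefix='11' (no match yet)
Bit 14: prefix='111' -> emit 'o', reset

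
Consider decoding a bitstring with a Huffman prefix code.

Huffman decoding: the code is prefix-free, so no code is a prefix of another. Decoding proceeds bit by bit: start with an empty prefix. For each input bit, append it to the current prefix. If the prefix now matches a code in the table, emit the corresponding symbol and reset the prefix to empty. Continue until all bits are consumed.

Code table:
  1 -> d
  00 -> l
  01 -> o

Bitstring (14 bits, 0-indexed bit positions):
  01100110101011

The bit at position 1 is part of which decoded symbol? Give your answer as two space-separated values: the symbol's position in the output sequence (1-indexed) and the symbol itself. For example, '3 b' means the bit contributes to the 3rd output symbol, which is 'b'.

Answer: 1 o

Derivation:
Bit 0: prefix='0' (no match yet)
Bit 1: prefix='01' -> emit 'o', reset
Bit 2: prefix='1' -> emit 'd', reset
Bit 3: prefix='0' (no match yet)
Bit 4: prefix='00' -> emit 'l', reset
Bit 5: prefix='1' -> emit 'd', reset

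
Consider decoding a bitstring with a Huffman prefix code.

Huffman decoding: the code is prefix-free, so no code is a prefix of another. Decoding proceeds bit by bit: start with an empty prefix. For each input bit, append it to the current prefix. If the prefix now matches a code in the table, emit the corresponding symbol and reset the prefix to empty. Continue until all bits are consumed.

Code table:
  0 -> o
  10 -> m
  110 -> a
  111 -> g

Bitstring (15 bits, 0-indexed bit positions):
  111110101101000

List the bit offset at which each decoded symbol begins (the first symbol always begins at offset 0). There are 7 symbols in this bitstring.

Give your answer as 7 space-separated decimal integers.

Bit 0: prefix='1' (no match yet)
Bit 1: prefix='11' (no match yet)
Bit 2: prefix='111' -> emit 'g', reset
Bit 3: prefix='1' (no match yet)
Bit 4: prefix='11' (no match yet)
Bit 5: prefix='110' -> emit 'a', reset
Bit 6: prefix='1' (no match yet)
Bit 7: prefix='10' -> emit 'm', reset
Bit 8: prefix='1' (no match yet)
Bit 9: prefix='11' (no match yet)
Bit 10: prefix='110' -> emit 'a', reset
Bit 11: prefix='1' (no match yet)
Bit 12: prefix='10' -> emit 'm', reset
Bit 13: prefix='0' -> emit 'o', reset
Bit 14: prefix='0' -> emit 'o', reset

Answer: 0 3 6 8 11 13 14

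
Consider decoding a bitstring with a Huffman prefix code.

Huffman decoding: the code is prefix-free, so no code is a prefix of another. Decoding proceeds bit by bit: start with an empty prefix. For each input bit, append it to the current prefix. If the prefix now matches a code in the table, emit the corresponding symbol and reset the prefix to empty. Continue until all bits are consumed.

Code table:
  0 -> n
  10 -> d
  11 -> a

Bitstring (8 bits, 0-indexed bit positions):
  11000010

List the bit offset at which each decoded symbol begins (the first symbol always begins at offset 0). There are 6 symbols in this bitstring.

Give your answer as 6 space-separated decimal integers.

Answer: 0 2 3 4 5 6

Derivation:
Bit 0: prefix='1' (no match yet)
Bit 1: prefix='11' -> emit 'a', reset
Bit 2: prefix='0' -> emit 'n', reset
Bit 3: prefix='0' -> emit 'n', reset
Bit 4: prefix='0' -> emit 'n', reset
Bit 5: prefix='0' -> emit 'n', reset
Bit 6: prefix='1' (no match yet)
Bit 7: prefix='10' -> emit 'd', reset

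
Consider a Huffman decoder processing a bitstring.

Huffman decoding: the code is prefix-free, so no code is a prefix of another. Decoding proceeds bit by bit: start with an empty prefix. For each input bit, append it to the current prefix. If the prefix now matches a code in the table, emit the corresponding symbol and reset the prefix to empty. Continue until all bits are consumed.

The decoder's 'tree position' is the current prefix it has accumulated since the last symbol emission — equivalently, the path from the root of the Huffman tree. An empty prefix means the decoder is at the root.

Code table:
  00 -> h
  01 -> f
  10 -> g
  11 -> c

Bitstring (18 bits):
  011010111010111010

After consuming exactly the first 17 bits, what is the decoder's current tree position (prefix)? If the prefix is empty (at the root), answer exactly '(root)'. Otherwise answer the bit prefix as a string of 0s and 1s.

Bit 0: prefix='0' (no match yet)
Bit 1: prefix='01' -> emit 'f', reset
Bit 2: prefix='1' (no match yet)
Bit 3: prefix='10' -> emit 'g', reset
Bit 4: prefix='1' (no match yet)
Bit 5: prefix='10' -> emit 'g', reset
Bit 6: prefix='1' (no match yet)
Bit 7: prefix='11' -> emit 'c', reset
Bit 8: prefix='1' (no match yet)
Bit 9: prefix='10' -> emit 'g', reset
Bit 10: prefix='1' (no match yet)
Bit 11: prefix='10' -> emit 'g', reset
Bit 12: prefix='1' (no match yet)
Bit 13: prefix='11' -> emit 'c', reset
Bit 14: prefix='1' (no match yet)
Bit 15: prefix='10' -> emit 'g', reset
Bit 16: prefix='1' (no match yet)

Answer: 1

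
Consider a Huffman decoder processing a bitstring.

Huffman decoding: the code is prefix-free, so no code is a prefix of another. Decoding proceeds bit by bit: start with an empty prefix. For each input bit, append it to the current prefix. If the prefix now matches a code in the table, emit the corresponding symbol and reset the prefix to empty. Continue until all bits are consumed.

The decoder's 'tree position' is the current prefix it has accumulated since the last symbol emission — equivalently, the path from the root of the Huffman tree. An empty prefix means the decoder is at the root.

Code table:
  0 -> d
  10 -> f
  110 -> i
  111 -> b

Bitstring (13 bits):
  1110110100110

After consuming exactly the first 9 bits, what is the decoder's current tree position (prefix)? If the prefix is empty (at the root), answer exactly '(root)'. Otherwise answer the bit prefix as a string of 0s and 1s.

Bit 0: prefix='1' (no match yet)
Bit 1: prefix='11' (no match yet)
Bit 2: prefix='111' -> emit 'b', reset
Bit 3: prefix='0' -> emit 'd', reset
Bit 4: prefix='1' (no match yet)
Bit 5: prefix='11' (no match yet)
Bit 6: prefix='110' -> emit 'i', reset
Bit 7: prefix='1' (no match yet)
Bit 8: prefix='10' -> emit 'f', reset

Answer: (root)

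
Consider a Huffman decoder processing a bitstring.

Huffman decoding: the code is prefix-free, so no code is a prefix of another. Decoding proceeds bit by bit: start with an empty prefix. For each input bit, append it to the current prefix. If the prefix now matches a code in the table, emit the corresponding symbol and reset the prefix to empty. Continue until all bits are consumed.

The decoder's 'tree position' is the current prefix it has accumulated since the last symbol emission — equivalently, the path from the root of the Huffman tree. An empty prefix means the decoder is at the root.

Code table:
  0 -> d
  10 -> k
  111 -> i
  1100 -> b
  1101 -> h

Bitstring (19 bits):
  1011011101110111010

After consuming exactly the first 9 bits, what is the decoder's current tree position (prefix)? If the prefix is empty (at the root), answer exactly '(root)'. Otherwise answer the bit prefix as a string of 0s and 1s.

Bit 0: prefix='1' (no match yet)
Bit 1: prefix='10' -> emit 'k', reset
Bit 2: prefix='1' (no match yet)
Bit 3: prefix='11' (no match yet)
Bit 4: prefix='110' (no match yet)
Bit 5: prefix='1101' -> emit 'h', reset
Bit 6: prefix='1' (no match yet)
Bit 7: prefix='11' (no match yet)
Bit 8: prefix='110' (no match yet)

Answer: 110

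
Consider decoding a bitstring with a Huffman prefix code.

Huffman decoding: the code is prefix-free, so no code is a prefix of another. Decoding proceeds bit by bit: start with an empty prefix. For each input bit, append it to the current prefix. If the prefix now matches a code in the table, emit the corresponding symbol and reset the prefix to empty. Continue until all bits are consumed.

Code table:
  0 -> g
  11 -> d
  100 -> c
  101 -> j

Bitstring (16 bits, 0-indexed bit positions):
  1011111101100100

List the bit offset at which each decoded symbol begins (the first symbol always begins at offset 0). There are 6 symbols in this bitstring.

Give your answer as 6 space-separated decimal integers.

Bit 0: prefix='1' (no match yet)
Bit 1: prefix='10' (no match yet)
Bit 2: prefix='101' -> emit 'j', reset
Bit 3: prefix='1' (no match yet)
Bit 4: prefix='11' -> emit 'd', reset
Bit 5: prefix='1' (no match yet)
Bit 6: prefix='11' -> emit 'd', reset
Bit 7: prefix='1' (no match yet)
Bit 8: prefix='10' (no match yet)
Bit 9: prefix='101' -> emit 'j', reset
Bit 10: prefix='1' (no match yet)
Bit 11: prefix='10' (no match yet)
Bit 12: prefix='100' -> emit 'c', reset
Bit 13: prefix='1' (no match yet)
Bit 14: prefix='10' (no match yet)
Bit 15: prefix='100' -> emit 'c', reset

Answer: 0 3 5 7 10 13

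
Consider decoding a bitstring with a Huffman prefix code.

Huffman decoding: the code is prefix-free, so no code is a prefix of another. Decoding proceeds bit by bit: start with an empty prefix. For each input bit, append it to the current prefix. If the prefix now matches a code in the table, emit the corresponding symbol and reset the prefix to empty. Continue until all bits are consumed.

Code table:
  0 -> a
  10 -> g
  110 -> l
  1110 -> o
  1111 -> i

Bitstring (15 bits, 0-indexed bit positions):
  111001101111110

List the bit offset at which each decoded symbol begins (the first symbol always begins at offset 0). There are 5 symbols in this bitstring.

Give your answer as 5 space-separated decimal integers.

Answer: 0 4 5 8 12

Derivation:
Bit 0: prefix='1' (no match yet)
Bit 1: prefix='11' (no match yet)
Bit 2: prefix='111' (no match yet)
Bit 3: prefix='1110' -> emit 'o', reset
Bit 4: prefix='0' -> emit 'a', reset
Bit 5: prefix='1' (no match yet)
Bit 6: prefix='11' (no match yet)
Bit 7: prefix='110' -> emit 'l', reset
Bit 8: prefix='1' (no match yet)
Bit 9: prefix='11' (no match yet)
Bit 10: prefix='111' (no match yet)
Bit 11: prefix='1111' -> emit 'i', reset
Bit 12: prefix='1' (no match yet)
Bit 13: prefix='11' (no match yet)
Bit 14: prefix='110' -> emit 'l', reset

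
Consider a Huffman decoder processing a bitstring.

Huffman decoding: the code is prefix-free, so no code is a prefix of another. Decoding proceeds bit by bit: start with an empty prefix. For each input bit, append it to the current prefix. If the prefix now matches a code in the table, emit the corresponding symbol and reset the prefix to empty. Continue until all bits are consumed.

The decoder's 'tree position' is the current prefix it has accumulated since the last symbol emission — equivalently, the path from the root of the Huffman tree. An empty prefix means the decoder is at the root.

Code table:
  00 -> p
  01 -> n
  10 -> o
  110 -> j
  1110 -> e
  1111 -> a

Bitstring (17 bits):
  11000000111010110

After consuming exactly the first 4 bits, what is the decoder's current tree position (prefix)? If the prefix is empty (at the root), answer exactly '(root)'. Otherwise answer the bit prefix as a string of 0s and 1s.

Bit 0: prefix='1' (no match yet)
Bit 1: prefix='11' (no match yet)
Bit 2: prefix='110' -> emit 'j', reset
Bit 3: prefix='0' (no match yet)

Answer: 0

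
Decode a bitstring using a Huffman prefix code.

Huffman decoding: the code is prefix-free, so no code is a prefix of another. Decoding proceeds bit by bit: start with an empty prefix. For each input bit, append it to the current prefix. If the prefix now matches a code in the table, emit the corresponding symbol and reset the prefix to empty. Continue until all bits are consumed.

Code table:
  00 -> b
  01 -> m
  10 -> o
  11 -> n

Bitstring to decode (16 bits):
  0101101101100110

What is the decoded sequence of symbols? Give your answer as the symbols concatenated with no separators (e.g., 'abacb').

Bit 0: prefix='0' (no match yet)
Bit 1: prefix='01' -> emit 'm', reset
Bit 2: prefix='0' (no match yet)
Bit 3: prefix='01' -> emit 'm', reset
Bit 4: prefix='1' (no match yet)
Bit 5: prefix='10' -> emit 'o', reset
Bit 6: prefix='1' (no match yet)
Bit 7: prefix='11' -> emit 'n', reset
Bit 8: prefix='0' (no match yet)
Bit 9: prefix='01' -> emit 'm', reset
Bit 10: prefix='1' (no match yet)
Bit 11: prefix='10' -> emit 'o', reset
Bit 12: prefix='0' (no match yet)
Bit 13: prefix='01' -> emit 'm', reset
Bit 14: prefix='1' (no match yet)
Bit 15: prefix='10' -> emit 'o', reset

Answer: mmonmomo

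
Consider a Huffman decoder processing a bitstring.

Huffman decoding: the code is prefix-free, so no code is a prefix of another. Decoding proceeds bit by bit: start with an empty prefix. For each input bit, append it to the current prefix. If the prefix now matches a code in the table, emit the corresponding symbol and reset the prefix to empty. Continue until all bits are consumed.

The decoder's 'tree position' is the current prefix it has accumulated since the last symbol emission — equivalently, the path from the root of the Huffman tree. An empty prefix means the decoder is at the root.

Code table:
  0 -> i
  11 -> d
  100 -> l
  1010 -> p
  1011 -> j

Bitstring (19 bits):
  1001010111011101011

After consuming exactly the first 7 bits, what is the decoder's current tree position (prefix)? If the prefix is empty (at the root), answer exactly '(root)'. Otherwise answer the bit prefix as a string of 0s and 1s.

Bit 0: prefix='1' (no match yet)
Bit 1: prefix='10' (no match yet)
Bit 2: prefix='100' -> emit 'l', reset
Bit 3: prefix='1' (no match yet)
Bit 4: prefix='10' (no match yet)
Bit 5: prefix='101' (no match yet)
Bit 6: prefix='1010' -> emit 'p', reset

Answer: (root)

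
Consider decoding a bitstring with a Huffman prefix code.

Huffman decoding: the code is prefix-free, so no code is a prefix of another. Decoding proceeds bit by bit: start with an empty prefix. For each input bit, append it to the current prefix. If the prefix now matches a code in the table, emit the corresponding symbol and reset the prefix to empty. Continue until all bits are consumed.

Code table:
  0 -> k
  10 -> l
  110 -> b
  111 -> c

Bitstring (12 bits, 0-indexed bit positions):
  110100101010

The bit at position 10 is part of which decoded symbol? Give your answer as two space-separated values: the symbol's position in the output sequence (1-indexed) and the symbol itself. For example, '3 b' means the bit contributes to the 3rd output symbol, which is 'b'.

Bit 0: prefix='1' (no match yet)
Bit 1: prefix='11' (no match yet)
Bit 2: prefix='110' -> emit 'b', reset
Bit 3: prefix='1' (no match yet)
Bit 4: prefix='10' -> emit 'l', reset
Bit 5: prefix='0' -> emit 'k', reset
Bit 6: prefix='1' (no match yet)
Bit 7: prefix='10' -> emit 'l', reset
Bit 8: prefix='1' (no match yet)
Bit 9: prefix='10' -> emit 'l', reset
Bit 10: prefix='1' (no match yet)
Bit 11: prefix='10' -> emit 'l', reset

Answer: 6 l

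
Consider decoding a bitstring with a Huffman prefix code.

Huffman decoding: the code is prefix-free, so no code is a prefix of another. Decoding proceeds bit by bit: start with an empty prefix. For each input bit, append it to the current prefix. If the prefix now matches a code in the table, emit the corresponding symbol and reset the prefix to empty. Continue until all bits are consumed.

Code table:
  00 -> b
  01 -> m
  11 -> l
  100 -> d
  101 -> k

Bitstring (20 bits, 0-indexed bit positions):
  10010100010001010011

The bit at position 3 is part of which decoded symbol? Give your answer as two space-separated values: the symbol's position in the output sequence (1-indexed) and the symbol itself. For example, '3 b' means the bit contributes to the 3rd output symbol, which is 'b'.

Answer: 2 k

Derivation:
Bit 0: prefix='1' (no match yet)
Bit 1: prefix='10' (no match yet)
Bit 2: prefix='100' -> emit 'd', reset
Bit 3: prefix='1' (no match yet)
Bit 4: prefix='10' (no match yet)
Bit 5: prefix='101' -> emit 'k', reset
Bit 6: prefix='0' (no match yet)
Bit 7: prefix='00' -> emit 'b', reset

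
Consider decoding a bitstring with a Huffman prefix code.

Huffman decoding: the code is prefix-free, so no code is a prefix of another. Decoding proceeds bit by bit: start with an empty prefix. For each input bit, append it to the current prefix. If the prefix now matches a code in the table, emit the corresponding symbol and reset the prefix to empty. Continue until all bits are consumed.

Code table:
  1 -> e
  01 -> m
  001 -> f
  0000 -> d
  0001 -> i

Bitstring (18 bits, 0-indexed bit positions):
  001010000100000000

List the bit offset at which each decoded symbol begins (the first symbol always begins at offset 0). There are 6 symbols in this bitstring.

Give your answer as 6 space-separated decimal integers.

Bit 0: prefix='0' (no match yet)
Bit 1: prefix='00' (no match yet)
Bit 2: prefix='001' -> emit 'f', reset
Bit 3: prefix='0' (no match yet)
Bit 4: prefix='01' -> emit 'm', reset
Bit 5: prefix='0' (no match yet)
Bit 6: prefix='00' (no match yet)
Bit 7: prefix='000' (no match yet)
Bit 8: prefix='0000' -> emit 'd', reset
Bit 9: prefix='1' -> emit 'e', reset
Bit 10: prefix='0' (no match yet)
Bit 11: prefix='00' (no match yet)
Bit 12: prefix='000' (no match yet)
Bit 13: prefix='0000' -> emit 'd', reset
Bit 14: prefix='0' (no match yet)
Bit 15: prefix='00' (no match yet)
Bit 16: prefix='000' (no match yet)
Bit 17: prefix='0000' -> emit 'd', reset

Answer: 0 3 5 9 10 14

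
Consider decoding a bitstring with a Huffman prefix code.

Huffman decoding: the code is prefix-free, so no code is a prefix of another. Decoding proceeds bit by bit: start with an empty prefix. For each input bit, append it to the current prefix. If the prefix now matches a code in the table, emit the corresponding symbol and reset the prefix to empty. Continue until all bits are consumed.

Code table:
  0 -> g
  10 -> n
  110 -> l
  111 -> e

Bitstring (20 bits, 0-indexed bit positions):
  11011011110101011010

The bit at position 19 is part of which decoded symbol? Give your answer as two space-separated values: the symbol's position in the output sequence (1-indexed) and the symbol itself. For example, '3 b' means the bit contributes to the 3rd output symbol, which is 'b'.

Bit 0: prefix='1' (no match yet)
Bit 1: prefix='11' (no match yet)
Bit 2: prefix='110' -> emit 'l', reset
Bit 3: prefix='1' (no match yet)
Bit 4: prefix='11' (no match yet)
Bit 5: prefix='110' -> emit 'l', reset
Bit 6: prefix='1' (no match yet)
Bit 7: prefix='11' (no match yet)
Bit 8: prefix='111' -> emit 'e', reset
Bit 9: prefix='1' (no match yet)
Bit 10: prefix='10' -> emit 'n', reset
Bit 11: prefix='1' (no match yet)
Bit 12: prefix='10' -> emit 'n', reset
Bit 13: prefix='1' (no match yet)
Bit 14: prefix='10' -> emit 'n', reset
Bit 15: prefix='1' (no match yet)
Bit 16: prefix='11' (no match yet)
Bit 17: prefix='110' -> emit 'l', reset
Bit 18: prefix='1' (no match yet)
Bit 19: prefix='10' -> emit 'n', reset

Answer: 8 n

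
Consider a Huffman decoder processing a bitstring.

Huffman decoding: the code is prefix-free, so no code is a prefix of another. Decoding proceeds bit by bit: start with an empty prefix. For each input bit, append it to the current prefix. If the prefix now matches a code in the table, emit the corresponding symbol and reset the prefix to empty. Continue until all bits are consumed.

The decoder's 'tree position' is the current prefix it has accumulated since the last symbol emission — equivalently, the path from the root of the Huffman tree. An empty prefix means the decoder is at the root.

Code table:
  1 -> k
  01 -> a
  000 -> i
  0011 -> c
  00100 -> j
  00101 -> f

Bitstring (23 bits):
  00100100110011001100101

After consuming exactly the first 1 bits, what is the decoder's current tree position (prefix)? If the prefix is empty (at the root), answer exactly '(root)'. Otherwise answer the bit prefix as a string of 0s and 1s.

Bit 0: prefix='0' (no match yet)

Answer: 0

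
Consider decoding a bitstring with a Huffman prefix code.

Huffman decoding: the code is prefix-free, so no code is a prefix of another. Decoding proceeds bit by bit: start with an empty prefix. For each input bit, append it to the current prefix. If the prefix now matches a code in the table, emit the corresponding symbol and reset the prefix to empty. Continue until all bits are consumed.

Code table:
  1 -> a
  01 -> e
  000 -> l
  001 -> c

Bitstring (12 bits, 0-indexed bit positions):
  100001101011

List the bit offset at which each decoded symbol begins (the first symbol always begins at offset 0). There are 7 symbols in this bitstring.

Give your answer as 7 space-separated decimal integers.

Answer: 0 1 4 6 7 9 11

Derivation:
Bit 0: prefix='1' -> emit 'a', reset
Bit 1: prefix='0' (no match yet)
Bit 2: prefix='00' (no match yet)
Bit 3: prefix='000' -> emit 'l', reset
Bit 4: prefix='0' (no match yet)
Bit 5: prefix='01' -> emit 'e', reset
Bit 6: prefix='1' -> emit 'a', reset
Bit 7: prefix='0' (no match yet)
Bit 8: prefix='01' -> emit 'e', reset
Bit 9: prefix='0' (no match yet)
Bit 10: prefix='01' -> emit 'e', reset
Bit 11: prefix='1' -> emit 'a', reset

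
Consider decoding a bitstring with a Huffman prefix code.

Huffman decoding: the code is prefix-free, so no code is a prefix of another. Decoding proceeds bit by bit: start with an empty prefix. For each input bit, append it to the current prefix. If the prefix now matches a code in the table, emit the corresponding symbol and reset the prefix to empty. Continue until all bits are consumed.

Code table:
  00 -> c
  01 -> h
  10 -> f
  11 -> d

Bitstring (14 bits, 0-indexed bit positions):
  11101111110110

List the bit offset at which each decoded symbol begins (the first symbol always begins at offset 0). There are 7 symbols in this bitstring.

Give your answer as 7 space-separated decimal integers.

Answer: 0 2 4 6 8 10 12

Derivation:
Bit 0: prefix='1' (no match yet)
Bit 1: prefix='11' -> emit 'd', reset
Bit 2: prefix='1' (no match yet)
Bit 3: prefix='10' -> emit 'f', reset
Bit 4: prefix='1' (no match yet)
Bit 5: prefix='11' -> emit 'd', reset
Bit 6: prefix='1' (no match yet)
Bit 7: prefix='11' -> emit 'd', reset
Bit 8: prefix='1' (no match yet)
Bit 9: prefix='11' -> emit 'd', reset
Bit 10: prefix='0' (no match yet)
Bit 11: prefix='01' -> emit 'h', reset
Bit 12: prefix='1' (no match yet)
Bit 13: prefix='10' -> emit 'f', reset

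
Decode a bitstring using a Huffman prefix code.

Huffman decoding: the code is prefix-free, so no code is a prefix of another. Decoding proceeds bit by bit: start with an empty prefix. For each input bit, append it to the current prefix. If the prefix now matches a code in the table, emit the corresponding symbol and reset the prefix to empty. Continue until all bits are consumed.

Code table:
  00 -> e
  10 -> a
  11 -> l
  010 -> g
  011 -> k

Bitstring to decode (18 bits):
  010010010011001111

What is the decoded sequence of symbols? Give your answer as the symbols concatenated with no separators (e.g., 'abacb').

Answer: gggkell

Derivation:
Bit 0: prefix='0' (no match yet)
Bit 1: prefix='01' (no match yet)
Bit 2: prefix='010' -> emit 'g', reset
Bit 3: prefix='0' (no match yet)
Bit 4: prefix='01' (no match yet)
Bit 5: prefix='010' -> emit 'g', reset
Bit 6: prefix='0' (no match yet)
Bit 7: prefix='01' (no match yet)
Bit 8: prefix='010' -> emit 'g', reset
Bit 9: prefix='0' (no match yet)
Bit 10: prefix='01' (no match yet)
Bit 11: prefix='011' -> emit 'k', reset
Bit 12: prefix='0' (no match yet)
Bit 13: prefix='00' -> emit 'e', reset
Bit 14: prefix='1' (no match yet)
Bit 15: prefix='11' -> emit 'l', reset
Bit 16: prefix='1' (no match yet)
Bit 17: prefix='11' -> emit 'l', reset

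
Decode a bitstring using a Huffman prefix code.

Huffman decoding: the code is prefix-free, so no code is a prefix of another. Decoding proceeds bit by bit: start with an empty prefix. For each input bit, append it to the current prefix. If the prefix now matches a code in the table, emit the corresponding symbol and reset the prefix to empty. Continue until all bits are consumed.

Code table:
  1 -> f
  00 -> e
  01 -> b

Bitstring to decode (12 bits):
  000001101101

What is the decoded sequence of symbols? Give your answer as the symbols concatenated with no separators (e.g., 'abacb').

Bit 0: prefix='0' (no match yet)
Bit 1: prefix='00' -> emit 'e', reset
Bit 2: prefix='0' (no match yet)
Bit 3: prefix='00' -> emit 'e', reset
Bit 4: prefix='0' (no match yet)
Bit 5: prefix='01' -> emit 'b', reset
Bit 6: prefix='1' -> emit 'f', reset
Bit 7: prefix='0' (no match yet)
Bit 8: prefix='01' -> emit 'b', reset
Bit 9: prefix='1' -> emit 'f', reset
Bit 10: prefix='0' (no match yet)
Bit 11: prefix='01' -> emit 'b', reset

Answer: eebfbfb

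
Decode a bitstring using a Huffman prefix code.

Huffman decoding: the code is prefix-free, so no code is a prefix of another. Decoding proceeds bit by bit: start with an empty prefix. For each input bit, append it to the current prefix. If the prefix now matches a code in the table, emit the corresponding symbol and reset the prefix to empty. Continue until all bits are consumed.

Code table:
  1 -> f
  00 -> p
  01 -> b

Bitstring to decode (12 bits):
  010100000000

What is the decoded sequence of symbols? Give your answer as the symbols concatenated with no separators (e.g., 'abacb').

Bit 0: prefix='0' (no match yet)
Bit 1: prefix='01' -> emit 'b', reset
Bit 2: prefix='0' (no match yet)
Bit 3: prefix='01' -> emit 'b', reset
Bit 4: prefix='0' (no match yet)
Bit 5: prefix='00' -> emit 'p', reset
Bit 6: prefix='0' (no match yet)
Bit 7: prefix='00' -> emit 'p', reset
Bit 8: prefix='0' (no match yet)
Bit 9: prefix='00' -> emit 'p', reset
Bit 10: prefix='0' (no match yet)
Bit 11: prefix='00' -> emit 'p', reset

Answer: bbpppp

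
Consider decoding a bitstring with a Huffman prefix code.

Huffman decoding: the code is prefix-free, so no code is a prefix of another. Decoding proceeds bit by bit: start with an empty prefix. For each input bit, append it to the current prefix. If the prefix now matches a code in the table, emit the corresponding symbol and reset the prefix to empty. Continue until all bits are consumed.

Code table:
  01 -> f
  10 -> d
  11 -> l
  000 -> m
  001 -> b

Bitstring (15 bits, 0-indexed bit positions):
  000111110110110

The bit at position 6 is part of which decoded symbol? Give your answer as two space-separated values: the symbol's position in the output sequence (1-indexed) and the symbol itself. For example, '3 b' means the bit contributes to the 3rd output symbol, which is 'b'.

Answer: 3 l

Derivation:
Bit 0: prefix='0' (no match yet)
Bit 1: prefix='00' (no match yet)
Bit 2: prefix='000' -> emit 'm', reset
Bit 3: prefix='1' (no match yet)
Bit 4: prefix='11' -> emit 'l', reset
Bit 5: prefix='1' (no match yet)
Bit 6: prefix='11' -> emit 'l', reset
Bit 7: prefix='1' (no match yet)
Bit 8: prefix='10' -> emit 'd', reset
Bit 9: prefix='1' (no match yet)
Bit 10: prefix='11' -> emit 'l', reset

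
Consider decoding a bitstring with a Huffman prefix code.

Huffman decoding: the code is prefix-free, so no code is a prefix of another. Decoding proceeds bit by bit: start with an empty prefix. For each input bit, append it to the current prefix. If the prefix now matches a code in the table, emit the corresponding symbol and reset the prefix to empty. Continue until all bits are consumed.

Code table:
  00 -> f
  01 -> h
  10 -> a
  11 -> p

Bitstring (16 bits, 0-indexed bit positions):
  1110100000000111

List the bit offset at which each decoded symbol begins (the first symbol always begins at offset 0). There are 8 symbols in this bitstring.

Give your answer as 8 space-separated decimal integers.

Answer: 0 2 4 6 8 10 12 14

Derivation:
Bit 0: prefix='1' (no match yet)
Bit 1: prefix='11' -> emit 'p', reset
Bit 2: prefix='1' (no match yet)
Bit 3: prefix='10' -> emit 'a', reset
Bit 4: prefix='1' (no match yet)
Bit 5: prefix='10' -> emit 'a', reset
Bit 6: prefix='0' (no match yet)
Bit 7: prefix='00' -> emit 'f', reset
Bit 8: prefix='0' (no match yet)
Bit 9: prefix='00' -> emit 'f', reset
Bit 10: prefix='0' (no match yet)
Bit 11: prefix='00' -> emit 'f', reset
Bit 12: prefix='0' (no match yet)
Bit 13: prefix='01' -> emit 'h', reset
Bit 14: prefix='1' (no match yet)
Bit 15: prefix='11' -> emit 'p', reset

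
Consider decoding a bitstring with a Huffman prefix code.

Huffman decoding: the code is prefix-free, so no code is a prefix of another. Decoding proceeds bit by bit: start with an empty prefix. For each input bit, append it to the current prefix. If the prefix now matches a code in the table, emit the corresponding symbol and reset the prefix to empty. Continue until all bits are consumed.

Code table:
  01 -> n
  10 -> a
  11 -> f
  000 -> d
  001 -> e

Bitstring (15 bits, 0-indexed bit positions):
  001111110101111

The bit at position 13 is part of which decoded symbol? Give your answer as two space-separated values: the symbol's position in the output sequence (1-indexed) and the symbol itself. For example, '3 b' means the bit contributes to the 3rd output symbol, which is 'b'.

Answer: 7 f

Derivation:
Bit 0: prefix='0' (no match yet)
Bit 1: prefix='00' (no match yet)
Bit 2: prefix='001' -> emit 'e', reset
Bit 3: prefix='1' (no match yet)
Bit 4: prefix='11' -> emit 'f', reset
Bit 5: prefix='1' (no match yet)
Bit 6: prefix='11' -> emit 'f', reset
Bit 7: prefix='1' (no match yet)
Bit 8: prefix='10' -> emit 'a', reset
Bit 9: prefix='1' (no match yet)
Bit 10: prefix='10' -> emit 'a', reset
Bit 11: prefix='1' (no match yet)
Bit 12: prefix='11' -> emit 'f', reset
Bit 13: prefix='1' (no match yet)
Bit 14: prefix='11' -> emit 'f', reset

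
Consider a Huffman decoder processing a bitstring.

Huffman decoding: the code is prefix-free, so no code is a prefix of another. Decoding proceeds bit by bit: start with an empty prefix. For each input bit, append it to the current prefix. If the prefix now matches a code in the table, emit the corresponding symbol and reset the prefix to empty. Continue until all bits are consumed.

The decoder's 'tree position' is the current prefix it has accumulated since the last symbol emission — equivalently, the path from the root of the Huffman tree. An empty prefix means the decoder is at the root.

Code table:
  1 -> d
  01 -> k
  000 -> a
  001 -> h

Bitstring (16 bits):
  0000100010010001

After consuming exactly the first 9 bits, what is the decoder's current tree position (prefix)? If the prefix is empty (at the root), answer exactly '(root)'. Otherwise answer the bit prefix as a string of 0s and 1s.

Bit 0: prefix='0' (no match yet)
Bit 1: prefix='00' (no match yet)
Bit 2: prefix='000' -> emit 'a', reset
Bit 3: prefix='0' (no match yet)
Bit 4: prefix='01' -> emit 'k', reset
Bit 5: prefix='0' (no match yet)
Bit 6: prefix='00' (no match yet)
Bit 7: prefix='000' -> emit 'a', reset
Bit 8: prefix='1' -> emit 'd', reset

Answer: (root)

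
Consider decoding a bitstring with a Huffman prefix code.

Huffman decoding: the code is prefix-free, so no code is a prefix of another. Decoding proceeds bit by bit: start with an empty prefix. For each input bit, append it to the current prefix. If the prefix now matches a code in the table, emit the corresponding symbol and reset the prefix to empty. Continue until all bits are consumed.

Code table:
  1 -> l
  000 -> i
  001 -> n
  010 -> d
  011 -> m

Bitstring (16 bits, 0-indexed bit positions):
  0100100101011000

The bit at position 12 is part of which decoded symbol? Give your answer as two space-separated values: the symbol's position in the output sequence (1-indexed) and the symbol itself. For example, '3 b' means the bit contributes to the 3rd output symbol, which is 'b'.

Answer: 5 m

Derivation:
Bit 0: prefix='0' (no match yet)
Bit 1: prefix='01' (no match yet)
Bit 2: prefix='010' -> emit 'd', reset
Bit 3: prefix='0' (no match yet)
Bit 4: prefix='01' (no match yet)
Bit 5: prefix='010' -> emit 'd', reset
Bit 6: prefix='0' (no match yet)
Bit 7: prefix='01' (no match yet)
Bit 8: prefix='010' -> emit 'd', reset
Bit 9: prefix='1' -> emit 'l', reset
Bit 10: prefix='0' (no match yet)
Bit 11: prefix='01' (no match yet)
Bit 12: prefix='011' -> emit 'm', reset
Bit 13: prefix='0' (no match yet)
Bit 14: prefix='00' (no match yet)
Bit 15: prefix='000' -> emit 'i', reset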